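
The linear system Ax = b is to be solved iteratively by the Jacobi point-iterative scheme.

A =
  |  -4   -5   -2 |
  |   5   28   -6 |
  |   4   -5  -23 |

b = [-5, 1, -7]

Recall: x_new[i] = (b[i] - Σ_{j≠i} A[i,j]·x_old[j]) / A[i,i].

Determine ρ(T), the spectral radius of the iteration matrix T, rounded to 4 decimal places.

Let D = diag(-4, 28, -23); L, U the strict triangles.
Jacobi: T = -D⁻¹(L+U), T[0,2] = -(-2)/(-4) = -0.5000; T[0,0] = 0.
  T[0,:] = [+0.0000 -1.2500 -0.5000]
  T[1,:] = [-0.1786 +0.0000 +0.2143]
  T[2,:] = [+0.1739 -0.2174 +0.0000]
|λ(T)| sorted: 0.4774, 0.3718, 0.3718.
spectral radius ρ = 0.4774; 0.4774 < 1 ⇒ converges.

0.4774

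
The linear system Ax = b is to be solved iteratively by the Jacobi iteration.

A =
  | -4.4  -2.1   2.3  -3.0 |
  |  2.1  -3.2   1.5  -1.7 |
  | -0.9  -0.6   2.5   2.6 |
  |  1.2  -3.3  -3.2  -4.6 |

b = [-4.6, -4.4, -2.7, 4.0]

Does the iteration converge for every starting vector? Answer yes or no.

Let D = diag(-4.4, -3.2, 2.5, -4.6); L, U the strict triangles.
Jacobi T = -D⁻¹(L+U): T[3,0] = -(1.2)/(-4.6) = +0.2609; T[3,3] = 0.
  T[0,:] = [+0.0000 -0.4773 +0.5227 -0.6818]
  T[1,:] = [+0.6562 +0.0000 +0.4688 -0.5312]
  T[2,:] = [+0.3600 +0.2400 +0.0000 -1.0400]
  T[3,:] = [+0.2609 -0.7174 -0.6957 +0.0000]
eigenvalue magnitudes: 1.3603, 0.8375, 0.7060, 0.7060.
spectral radius ρ = 1.3603; 1.3603 > 1: divergent.

no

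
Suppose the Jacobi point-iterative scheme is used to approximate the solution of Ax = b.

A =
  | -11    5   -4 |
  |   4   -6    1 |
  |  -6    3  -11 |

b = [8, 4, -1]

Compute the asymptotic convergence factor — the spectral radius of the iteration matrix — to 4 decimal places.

Diagonal D = diag(-11, -6, -11); L, U strict lower/upper.
T_J = -D⁻¹(L+U): T[1,0] = -(4)/(-6) = +0.6667; T[1,1] = 0.
  T[0,:] = [+0.0000, +0.4545, -0.3636]
  T[1,:] = [+0.6667, +0.0000, +0.1667]
  T[2,:] = [-0.5455, +0.2727, +0.0000]
moduli |λ_i(T)| = 0.8230, 0.6085, 0.2145.
spectral radius ρ = 0.8230; 0.8230 < 1 ⇒ converges.

0.8230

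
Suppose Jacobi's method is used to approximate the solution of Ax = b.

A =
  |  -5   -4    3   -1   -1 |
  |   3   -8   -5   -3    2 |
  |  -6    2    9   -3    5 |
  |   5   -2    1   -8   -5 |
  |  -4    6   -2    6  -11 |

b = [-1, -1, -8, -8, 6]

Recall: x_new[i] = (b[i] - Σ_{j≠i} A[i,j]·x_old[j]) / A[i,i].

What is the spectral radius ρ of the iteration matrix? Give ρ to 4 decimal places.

Write A = D+L+U with D = diag(-5, -8, 9, -8, -11).
T_J = -D⁻¹(L+U): T[3,4] = -(-5)/(-8) = -0.6250; T[3,3] = 0.
  T[0,:] = [+0.0000, -0.8000, +0.6000, -0.2000, -0.2000]
  T[1,:] = [+0.3750, +0.0000, -0.6250, -0.3750, +0.2500]
  T[2,:] = [+0.6667, -0.2222, +0.0000, +0.3333, -0.5556]
  T[3,:] = [+0.6250, -0.2500, +0.1250, +0.0000, -0.6250]
  T[4,:] = [-0.3636, +0.5455, -0.1818, +0.5455, +0.0000]
|roots of det(T-λI)|: 1.1565, 0.9107, 0.9107, 0.1811, 0.1811.
ρ = 1.1565; 1.1565 > 1 ⇒ diverges.

1.1565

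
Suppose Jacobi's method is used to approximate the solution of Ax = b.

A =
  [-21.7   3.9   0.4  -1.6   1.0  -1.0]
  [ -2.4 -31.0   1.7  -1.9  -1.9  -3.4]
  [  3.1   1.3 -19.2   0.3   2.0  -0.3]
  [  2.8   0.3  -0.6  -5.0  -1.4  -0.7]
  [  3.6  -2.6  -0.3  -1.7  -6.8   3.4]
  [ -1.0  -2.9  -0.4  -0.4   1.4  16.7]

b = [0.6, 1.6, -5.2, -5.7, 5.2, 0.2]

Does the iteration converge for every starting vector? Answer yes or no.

Write A = D+L+U with D = diag(-21.7, -31, -19.2, -5, -6.8, 16.7).
T_J = -D⁻¹(L+U): T[0,5] = -(-1)/(-21.7) = -0.0461; T[0,0] = 0.
  T[0,:] = [+0.0000, +0.1797, +0.0184, -0.0737, +0.0461, -0.0461]
  T[1,:] = [-0.0774, +0.0000, +0.0548, -0.0613, -0.0613, -0.1097]
  T[2,:] = [+0.1615, +0.0677, +0.0000, +0.0156, +0.1042, -0.0156]
  T[3,:] = [+0.5600, +0.0600, -0.1200, +0.0000, -0.2800, -0.1400]
  T[4,:] = [+0.5294, -0.3824, -0.0441, -0.2500, +0.0000, +0.5000]
  T[5,:] = [+0.0599, +0.1737, +0.0240, +0.0240, -0.0838, +0.0000]
|eigenvalues of T|: 0.3578, 0.2823, 0.2823, 0.2089, 0.1512, 0.1512.
ρ = 0.3578; 0.3578 < 1: convergent.

yes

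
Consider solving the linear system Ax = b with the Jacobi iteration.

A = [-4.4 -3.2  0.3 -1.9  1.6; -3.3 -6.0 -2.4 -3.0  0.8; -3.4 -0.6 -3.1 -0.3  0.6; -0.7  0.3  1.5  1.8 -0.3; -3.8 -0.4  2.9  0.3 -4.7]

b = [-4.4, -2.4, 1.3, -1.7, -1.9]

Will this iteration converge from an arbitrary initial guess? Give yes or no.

A = D + L + U where D = diag(-4.4, -6, -3.1, 1.8, -4.7).
Jacobi: T = -D⁻¹(L+U), T[0,1] = -(-3.2)/(-4.4) = -0.7273; T[0,0] = 0.
  T[0,:] = [+0.0000 -0.7273 +0.0682 -0.4318 +0.3636]
  T[1,:] = [-0.5500 +0.0000 -0.4000 -0.5000 +0.1333]
  T[2,:] = [-1.0968 -0.1935 +0.0000 -0.0968 +0.1935]
  T[3,:] = [+0.3889 -0.1667 -0.8333 +0.0000 +0.1667]
  T[4,:] = [-0.8085 -0.0851 +0.6170 +0.0638 +0.0000]
eigenvalue magnitudes: 1.1219, 0.8575, 0.8575, 0.4992, 0.0170.
spectral radius ρ = 1.1219; 1.1219 > 1, so it fails to converge.

no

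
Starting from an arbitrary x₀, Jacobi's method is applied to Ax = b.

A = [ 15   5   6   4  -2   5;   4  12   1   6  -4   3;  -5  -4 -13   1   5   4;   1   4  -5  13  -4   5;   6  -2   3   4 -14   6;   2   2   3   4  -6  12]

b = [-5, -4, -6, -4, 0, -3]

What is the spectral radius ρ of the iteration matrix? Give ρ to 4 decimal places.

A = D + L + U where D = diag(15, 12, -13, 13, -14, 12).
Jacobi: T = -D⁻¹(L+U), T[0,5] = -(5)/(15) = -0.3333; T[0,0] = 0.
  T[0,:] = [+0.0000 -0.3333 -0.4000 -0.2667 +0.1333 -0.3333]
  T[1,:] = [-0.3333 +0.0000 -0.0833 -0.5000 +0.3333 -0.2500]
  T[2,:] = [-0.3846 -0.3077 +0.0000 +0.0769 +0.3846 +0.3077]
  T[3,:] = [-0.0769 -0.3077 +0.3846 +0.0000 +0.3077 -0.3846]
  T[4,:] = [+0.4286 -0.1429 +0.2143 +0.2857 +0.0000 +0.4286]
  T[5,:] = [-0.1667 -0.1667 -0.2500 -0.3333 +0.5000 +0.0000]
|eigenvalues of T|: 1.1884, 0.5989, 0.5431, 0.5431, 0.2138, 0.2138.
ρ = 1.1884; 1.1884 > 1 ⇒ diverges.

1.1884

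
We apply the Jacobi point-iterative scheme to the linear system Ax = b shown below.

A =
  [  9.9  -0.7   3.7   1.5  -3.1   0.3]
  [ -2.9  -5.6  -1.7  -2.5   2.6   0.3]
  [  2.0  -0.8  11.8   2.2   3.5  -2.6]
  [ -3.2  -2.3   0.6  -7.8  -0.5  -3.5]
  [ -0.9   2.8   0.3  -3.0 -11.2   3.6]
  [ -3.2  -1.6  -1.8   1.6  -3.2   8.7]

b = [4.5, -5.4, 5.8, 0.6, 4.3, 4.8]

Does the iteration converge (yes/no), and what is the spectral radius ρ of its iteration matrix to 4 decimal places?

yes, ρ = 0.8600

Split A = D + L + U, D = diag(9.9, -5.6, 11.8, -7.8, -11.2, 8.7).
Jacobi: T = -D⁻¹(L+U), T[1,4] = -(2.6)/(-5.6) = +0.4643; T[1,1] = 0.
  T[0,:] = [+0.0000  +0.0707  -0.3737  -0.1515  +0.3131  -0.0303]
  T[1,:] = [-0.5179  +0.0000  -0.3036  -0.4464  +0.4643  +0.0536]
  T[2,:] = [-0.1695  +0.0678  +0.0000  -0.1864  -0.2966  +0.2203]
  T[3,:] = [-0.4103  -0.2949  +0.0769  +0.0000  -0.0641  -0.4487]
  T[4,:] = [-0.0804  +0.2500  +0.0268  -0.2679  +0.0000  +0.3214]
  T[5,:] = [+0.3678  +0.1839  +0.2069  -0.1839  +0.3678  +0.0000]
|eigenvalues of T|: 0.8600, 0.4589, 0.4589, 0.2410, 0.2410, 0.1778.
spectral radius ρ = 0.8600; 0.8600 < 1: convergent.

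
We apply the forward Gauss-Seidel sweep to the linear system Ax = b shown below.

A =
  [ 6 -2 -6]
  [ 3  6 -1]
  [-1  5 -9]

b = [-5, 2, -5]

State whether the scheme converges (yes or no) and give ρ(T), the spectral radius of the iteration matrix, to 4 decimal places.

Split A = D + L + U, D = diag(6, 6, -9).
T_GS = -(D+L)⁻¹U: row 0 first, T[0,1] = -(-2)/(6) = +0.3333; later rows by forward substitution.
  T[0,:] = [+0.0000  +0.3333  +1.0000]
  T[1,:] = [+0.0000  -0.1667  -0.3333]
  T[2,:] = [+0.0000  -0.1296  -0.2963]
moduli |λ_i(T)| = 0.4492, 0.0137, 0.0000.
ρ = 0.4492; 0.4492 < 1 ⇒ converges.

yes, ρ = 0.4492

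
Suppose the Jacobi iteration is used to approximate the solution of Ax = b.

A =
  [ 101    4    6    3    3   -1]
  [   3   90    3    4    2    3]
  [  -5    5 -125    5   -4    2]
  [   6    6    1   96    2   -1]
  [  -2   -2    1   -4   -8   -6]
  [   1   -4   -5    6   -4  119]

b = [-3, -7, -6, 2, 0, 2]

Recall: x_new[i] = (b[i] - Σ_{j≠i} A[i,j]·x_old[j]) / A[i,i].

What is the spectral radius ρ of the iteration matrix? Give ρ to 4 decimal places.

Write A = D+L+U with D = diag(101, 90, -125, 96, -8, 119).
T_J = -D⁻¹(L+U): T[2,4] = -(-4)/(-125) = -0.0320; T[2,2] = 0.
  T[0,:] = [+0.0000  -0.0396  -0.0594  -0.0297  -0.0297  +0.0099]
  T[1,:] = [-0.0333  +0.0000  -0.0333  -0.0444  -0.0222  -0.0333]
  T[2,:] = [-0.0400  +0.0400  +0.0000  +0.0400  -0.0320  +0.0160]
  T[3,:] = [-0.0625  -0.0625  -0.0104  +0.0000  -0.0208  +0.0104]
  T[4,:] = [-0.2500  -0.2500  +0.1250  -0.5000  +0.0000  -0.7500]
  T[5,:] = [-0.0084  +0.0336  +0.0420  -0.0504  +0.0336  +0.0000]
|eigenvalues of T|: 0.1810, 0.1452, 0.1452, 0.0553, 0.0553, 0.0228.
ρ(T) = max|λ| = 0.1810; 0.1810 < 1 ⇒ converges.

0.1810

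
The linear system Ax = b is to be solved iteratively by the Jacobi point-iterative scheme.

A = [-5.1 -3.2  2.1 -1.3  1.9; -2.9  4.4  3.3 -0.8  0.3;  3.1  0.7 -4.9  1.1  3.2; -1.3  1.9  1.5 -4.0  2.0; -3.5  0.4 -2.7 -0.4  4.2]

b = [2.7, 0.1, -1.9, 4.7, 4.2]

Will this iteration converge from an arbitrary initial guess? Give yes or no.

Write A = D+L+U with D = diag(-5.1, 4.4, -4.9, -4, 4.2).
Jacobi T = -D⁻¹(L+U): T[3,1] = -(1.9)/(-4) = +0.4750; T[3,3] = 0.
  T[0,:] = [+0.0000 -0.6275 +0.4118 -0.2549 +0.3725]
  T[1,:] = [+0.6591 +0.0000 -0.7500 +0.1818 -0.0682]
  T[2,:] = [+0.6327 +0.1429 +0.0000 +0.2245 +0.6531]
  T[3,:] = [-0.3250 +0.4750 +0.3750 +0.0000 +0.5000]
  T[4,:] = [+0.8333 -0.0952 +0.6429 +0.0952 +0.0000]
|roots of det(T-λI)|: 1.2066, 0.6745, 0.5000, 0.5000, 0.3033.
spectral radius ρ = 1.2066; 1.2066 > 1, so it fails to converge.

no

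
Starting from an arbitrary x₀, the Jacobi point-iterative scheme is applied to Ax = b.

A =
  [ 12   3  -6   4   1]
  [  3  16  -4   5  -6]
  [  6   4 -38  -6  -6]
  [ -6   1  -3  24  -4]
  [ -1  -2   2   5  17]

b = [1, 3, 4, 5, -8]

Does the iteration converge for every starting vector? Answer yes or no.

yes

Let D = diag(12, 16, -38, 24, 17); L, U the strict triangles.
Jacobi T = -D⁻¹(L+U): T[4,0] = -(-1)/(17) = +0.0588; T[4,4] = 0.
  T[0,:] = [+0.0000  -0.2500  +0.5000  -0.3333  -0.0833]
  T[1,:] = [-0.1875  +0.0000  +0.2500  -0.3125  +0.3750]
  T[2,:] = [+0.1579  +0.1053  +0.0000  -0.1579  -0.1579]
  T[3,:] = [+0.2500  -0.0417  +0.1250  +0.0000  +0.1667]
  T[4,:] = [+0.0588  +0.1176  -0.1176  -0.2941  +0.0000]
eigenvalue magnitudes: 0.5271, 0.3790, 0.3790, 0.3681, 0.1184.
ρ(T) = max|λ| = 0.5271; 0.5271 < 1: convergent.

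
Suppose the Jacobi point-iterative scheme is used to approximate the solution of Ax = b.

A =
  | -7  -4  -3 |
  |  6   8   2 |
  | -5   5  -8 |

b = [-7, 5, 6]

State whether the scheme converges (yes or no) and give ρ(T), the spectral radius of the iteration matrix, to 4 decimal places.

yes, ρ = 0.8221

Split A = D + L + U, D = diag(-7, 8, -8).
Jacobi T = -D⁻¹(L+U): T[2,0] = -(-5)/(-8) = -0.6250; T[2,2] = 0.
  T[0,:] = [+0.0000, -0.5714, -0.4286]
  T[1,:] = [-0.7500, +0.0000, -0.2500]
  T[2,:] = [-0.6250, +0.6250, +0.0000]
|roots of det(T-λI)|: 0.8221, 0.5934, 0.2288.
ρ = 0.8221; 0.8221 < 1: convergent.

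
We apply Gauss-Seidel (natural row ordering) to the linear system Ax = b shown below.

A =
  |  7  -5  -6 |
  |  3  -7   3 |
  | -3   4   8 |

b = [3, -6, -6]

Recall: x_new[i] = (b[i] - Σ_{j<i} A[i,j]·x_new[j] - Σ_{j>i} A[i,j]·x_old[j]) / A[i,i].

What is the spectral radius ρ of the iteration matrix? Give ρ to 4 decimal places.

0.4725

A = D + L + U where D = diag(7, -7, 8).
Gauss-Seidel: T = -(D+L)⁻¹U, row 0 first, T[0,1] = -(-5)/(7) = +0.7143; later rows by forward substitution.
  T[0,:] = [+0.0000 +0.7143 +0.8571]
  T[1,:] = [+0.0000 +0.3061 +0.7959]
  T[2,:] = [+0.0000 +0.1148 -0.0765]
|eigenvalues of T|: 0.4725, 0.2429, 0.0000.
ρ(T) = max|λ| = 0.4725; 0.4725 < 1, so it converges for any x₀.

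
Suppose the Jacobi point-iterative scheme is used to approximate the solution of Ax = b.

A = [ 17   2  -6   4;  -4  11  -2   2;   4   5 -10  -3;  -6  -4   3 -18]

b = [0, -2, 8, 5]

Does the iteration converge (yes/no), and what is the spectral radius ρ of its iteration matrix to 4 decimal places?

Diagonal D = diag(17, 11, -10, -18); L, U strict lower/upper.
Jacobi T = -D⁻¹(L+U): T[3,0] = -(-6)/(-18) = -0.3333; T[3,3] = 0.
  T[0,:] = [+0.0000 -0.1176 +0.3529 -0.2353]
  T[1,:] = [+0.3636 +0.0000 +0.1818 -0.1818]
  T[2,:] = [+0.4000 +0.5000 +0.0000 -0.3000]
  T[3,:] = [-0.3333 -0.2222 +0.1667 +0.0000]
|roots of det(T-λI)|: 0.6268, 0.3646, 0.3646, 0.0029.
ρ(T) = max|λ| = 0.6268; 0.6268 < 1 ⇒ converges.

yes, ρ = 0.6268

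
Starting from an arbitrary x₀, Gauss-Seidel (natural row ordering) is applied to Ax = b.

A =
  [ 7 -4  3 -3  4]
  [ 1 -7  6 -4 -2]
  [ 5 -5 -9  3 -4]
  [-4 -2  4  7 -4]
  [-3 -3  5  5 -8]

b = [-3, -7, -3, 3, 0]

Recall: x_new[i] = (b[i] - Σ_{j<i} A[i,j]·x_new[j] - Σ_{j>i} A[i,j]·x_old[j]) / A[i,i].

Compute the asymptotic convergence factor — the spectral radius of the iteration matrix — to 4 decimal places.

Write A = D+L+U with D = diag(7, -7, -9, 7, -8).
T_GS = -(D+L)⁻¹U: row 0 first, T[0,4] = -(4)/(7) = -0.5714; later rows by forward substitution.
  T[0,:] = [+0.0000 +0.5714 -0.4286 +0.4286 -0.5714]
  T[1,:] = [+0.0000 +0.0816 +0.7959 -0.5102 -0.3673]
  T[2,:] = [+0.0000 +0.2721 -0.6803 +0.8549 -0.5578]
  T[3,:] = [+0.0000 +0.1944 +0.3712 -0.3894 +0.4587]
  T[4,:] = [+0.0000 +0.0466 -0.3309 +0.3216 +0.2901]
moduli |λ_i(T)| = 1.3564, 0.4658, 0.3506, 0.1579, 0.0000.
spectral radius ρ = 1.3564; 1.3564 > 1 ⇒ diverges.

1.3564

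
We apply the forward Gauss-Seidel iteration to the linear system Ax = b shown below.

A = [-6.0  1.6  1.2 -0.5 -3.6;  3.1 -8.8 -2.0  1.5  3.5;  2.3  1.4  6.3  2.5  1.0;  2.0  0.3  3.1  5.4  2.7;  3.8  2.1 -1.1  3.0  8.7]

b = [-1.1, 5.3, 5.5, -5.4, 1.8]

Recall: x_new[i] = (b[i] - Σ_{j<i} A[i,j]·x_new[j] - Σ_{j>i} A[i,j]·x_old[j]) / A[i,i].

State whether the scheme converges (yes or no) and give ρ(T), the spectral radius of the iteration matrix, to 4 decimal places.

Write A = D+L+U with D = diag(-6, -8.8, 6.3, 5.4, 8.7).
T_GS = -(D+L)⁻¹U: row 0 first, T[0,1] = -(1.6)/(-6) = +0.2667; later rows by forward substitution.
  T[0,:] = [+0.0000, +0.2667, +0.2000, -0.0833, -0.6000]
  T[1,:] = [+0.0000, +0.0939, -0.1568, +0.1411, +0.1864]
  T[2,:] = [+0.0000, -0.1182, -0.0382, -0.3978, +0.0189]
  T[3,:] = [+0.0000, -0.0361, -0.0435, +0.2514, -0.2990]
  T[4,:] = [+0.0000, -0.1416, -0.0393, -0.1346, +0.3226]
|eigenvalues of T|: 0.5088, 0.2403, 0.2403, 0.1788, 0.0000.
ρ(T) = max|λ| = 0.5088; 0.5088 < 1, so it converges for any x₀.

yes, ρ = 0.5088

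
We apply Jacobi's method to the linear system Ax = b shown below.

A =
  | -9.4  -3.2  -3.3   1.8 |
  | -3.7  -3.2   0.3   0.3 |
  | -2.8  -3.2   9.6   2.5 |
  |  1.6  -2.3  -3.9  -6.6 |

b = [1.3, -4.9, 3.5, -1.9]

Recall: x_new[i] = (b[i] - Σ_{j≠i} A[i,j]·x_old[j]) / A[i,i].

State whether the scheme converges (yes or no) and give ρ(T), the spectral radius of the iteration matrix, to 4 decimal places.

Write A = D+L+U with D = diag(-9.4, -3.2, 9.6, -6.6).
T_J = -D⁻¹(L+U): T[1,2] = -(0.3)/(-3.2) = +0.0938; T[1,1] = 0.
  T[0,:] = [+0.0000  -0.3404  -0.3511  +0.1915]
  T[1,:] = [-1.1562  +0.0000  +0.0938  +0.0938]
  T[2,:] = [+0.2917  +0.3333  +0.0000  -0.2604]
  T[3,:] = [+0.2424  -0.3485  -0.5909  +0.0000]
|eigenvalues of T|: 0.8491, 0.4218, 0.2249, 0.2249.
spectral radius ρ = 0.8491; 0.8491 < 1, so it converges for any x₀.

yes, ρ = 0.8491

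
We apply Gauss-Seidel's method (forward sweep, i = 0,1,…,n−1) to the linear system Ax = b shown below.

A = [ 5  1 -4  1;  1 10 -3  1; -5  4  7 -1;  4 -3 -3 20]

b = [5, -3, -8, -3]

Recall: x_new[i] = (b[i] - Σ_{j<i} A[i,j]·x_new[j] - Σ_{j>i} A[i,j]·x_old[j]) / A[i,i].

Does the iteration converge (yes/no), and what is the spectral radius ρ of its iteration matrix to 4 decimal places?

Write A = D+L+U with D = diag(5, 10, 7, 20).
GS T = -(D+L)⁻¹U: row 0 first, T[0,3] = -(1)/(5) = -0.2000; later rows by forward substitution.
  T[0,:] = [+0.0000 -0.2000 +0.8000 -0.2000]
  T[1,:] = [+0.0000 +0.0200 +0.2200 -0.0800]
  T[2,:] = [+0.0000 -0.1543 +0.4457 +0.0457]
  T[3,:] = [+0.0000 +0.0199 -0.0601 +0.0349]
|eigenvalues of T|: 0.3181, 0.1454, 0.0371, 0.0000.
ρ = 0.3181; 0.3181 < 1 ⇒ converges.

yes, ρ = 0.3181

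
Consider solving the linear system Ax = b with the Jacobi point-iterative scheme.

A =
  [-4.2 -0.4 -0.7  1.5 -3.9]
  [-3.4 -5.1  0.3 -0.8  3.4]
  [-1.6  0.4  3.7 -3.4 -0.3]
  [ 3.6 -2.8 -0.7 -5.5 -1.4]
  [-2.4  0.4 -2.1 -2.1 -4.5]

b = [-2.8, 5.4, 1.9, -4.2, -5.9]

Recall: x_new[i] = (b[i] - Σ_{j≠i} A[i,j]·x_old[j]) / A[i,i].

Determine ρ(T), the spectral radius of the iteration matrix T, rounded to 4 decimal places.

1.3702

Diagonal D = diag(-4.2, -5.1, 3.7, -5.5, -4.5); L, U strict lower/upper.
T_J = -D⁻¹(L+U): T[2,3] = -(-3.4)/(3.7) = +0.9189; T[2,2] = 0.
  T[0,:] = [+0.0000, -0.0952, -0.1667, +0.3571, -0.9286]
  T[1,:] = [-0.6667, +0.0000, +0.0588, -0.1569, +0.6667]
  T[2,:] = [+0.4324, -0.1081, +0.0000, +0.9189, +0.0811]
  T[3,:] = [+0.6545, -0.5091, -0.1273, +0.0000, -0.2545]
  T[4,:] = [-0.5333, +0.0889, -0.4667, -0.4667, +0.0000]
|eigenvalues of T|: 1.3702, 0.6776, 0.6776, 0.6348, 0.3995.
ρ = 1.3702; 1.3702 > 1, so it fails to converge.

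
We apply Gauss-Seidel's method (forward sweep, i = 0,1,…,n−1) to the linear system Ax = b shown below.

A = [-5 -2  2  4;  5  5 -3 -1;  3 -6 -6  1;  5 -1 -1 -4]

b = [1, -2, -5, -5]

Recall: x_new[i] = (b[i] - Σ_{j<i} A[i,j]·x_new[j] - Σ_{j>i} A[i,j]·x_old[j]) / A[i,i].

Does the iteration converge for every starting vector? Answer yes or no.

Write A = D+L+U with D = diag(-5, 5, -6, -4).
GS T = -(D+L)⁻¹U: row 0 first, T[0,3] = -(4)/(-5) = +0.8000; later rows by forward substitution.
  T[0,:] = [+0.0000  -0.4000  +0.4000  +0.8000]
  T[1,:] = [+0.0000  +0.4000  +0.2000  -0.6000]
  T[2,:] = [+0.0000  -0.6000  +0.0000  +1.1667]
  T[3,:] = [+0.0000  -0.4500  +0.4500  +0.8583]
moduli |λ_i(T)| = 1.4618, 0.3128, 0.1093, 0.0000.
spectral radius ρ = 1.4618; 1.4618 > 1: divergent.

no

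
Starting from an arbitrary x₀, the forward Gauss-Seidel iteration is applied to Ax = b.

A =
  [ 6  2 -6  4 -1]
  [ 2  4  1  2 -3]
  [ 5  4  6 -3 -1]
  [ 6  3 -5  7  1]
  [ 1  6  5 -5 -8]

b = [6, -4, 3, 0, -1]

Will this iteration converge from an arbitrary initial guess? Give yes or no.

Let D = diag(6, 4, 6, 7, -8); L, U the strict triangles.
T_GS = -(D+L)⁻¹U: row 0 first, T[0,2] = -(-6)/(6) = +1.0000; later rows by forward substitution.
  T[0,:] = [+0.0000, -0.3333, +1.0000, -0.6667, +0.1667]
  T[1,:] = [+0.0000, +0.1667, -0.7500, -0.1667, +0.6667]
  T[2,:] = [+0.0000, +0.1667, -0.3333, +1.1667, -0.4167]
  T[3,:] = [+0.0000, +0.3333, -0.7738, +1.4762, -0.8690]
  T[4,:] = [+0.0000, -0.0208, -0.1622, -0.4018, +0.8036]
|eigenvalues of T|: 1.2864, 0.6053, 0.6053, 0.0016, 0.0000.
spectral radius ρ = 1.2864; 1.2864 > 1: divergent.

no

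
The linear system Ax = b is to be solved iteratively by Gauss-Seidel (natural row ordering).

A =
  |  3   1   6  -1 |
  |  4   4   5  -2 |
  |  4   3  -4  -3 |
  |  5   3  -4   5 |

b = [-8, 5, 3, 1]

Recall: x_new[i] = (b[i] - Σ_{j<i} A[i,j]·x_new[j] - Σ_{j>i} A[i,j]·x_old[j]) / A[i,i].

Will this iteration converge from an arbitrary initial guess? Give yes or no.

Write A = D+L+U with D = diag(3, 4, -4, 5).
Gauss-Seidel: T = -(D+L)⁻¹U, row 0 first, T[0,1] = -(1)/(3) = -0.3333; later rows by forward substitution.
  T[0,:] = [+0.0000  -0.3333  -2.0000  +0.3333]
  T[1,:] = [+0.0000  +0.3333  +0.7500  +0.1667]
  T[2,:] = [+0.0000  -0.0833  -1.4375  -0.2917]
  T[3,:] = [+0.0000  +0.0667  +0.4000  -0.6667]
moduli |λ_i(T)| = 1.1990, 0.8711, 0.2992, 0.0000.
ρ = 1.1990; 1.1990 > 1, so it fails to converge.

no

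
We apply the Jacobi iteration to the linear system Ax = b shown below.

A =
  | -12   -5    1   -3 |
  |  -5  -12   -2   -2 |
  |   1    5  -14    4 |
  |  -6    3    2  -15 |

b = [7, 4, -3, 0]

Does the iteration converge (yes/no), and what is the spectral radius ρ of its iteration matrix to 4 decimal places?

Let D = diag(-12, -12, -14, -15); L, U the strict triangles.
T_J = -D⁻¹(L+U): T[3,1] = -(3)/(-15) = +0.2000; T[3,3] = 0.
  T[0,:] = [+0.0000 -0.4167 +0.0833 -0.2500]
  T[1,:] = [-0.4167 +0.0000 -0.1667 -0.1667]
  T[2,:] = [+0.0714 +0.3571 +0.0000 +0.2857]
  T[3,:] = [-0.4000 +0.2000 +0.1333 +0.0000]
|eigenvalues of T|: 0.5456, 0.3115, 0.3115, 0.0412.
spectral radius ρ = 0.5456; 0.5456 < 1: convergent.

yes, ρ = 0.5456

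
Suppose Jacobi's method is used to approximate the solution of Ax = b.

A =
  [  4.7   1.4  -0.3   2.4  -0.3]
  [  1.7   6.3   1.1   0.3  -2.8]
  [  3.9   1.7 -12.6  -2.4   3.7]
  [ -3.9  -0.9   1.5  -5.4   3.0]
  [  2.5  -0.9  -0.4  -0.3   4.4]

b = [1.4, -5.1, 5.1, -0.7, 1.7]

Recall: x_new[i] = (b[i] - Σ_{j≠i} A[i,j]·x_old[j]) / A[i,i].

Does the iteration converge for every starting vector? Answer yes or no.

yes

Let D = diag(4.7, 6.3, -12.6, -5.4, 4.4); L, U the strict triangles.
Jacobi T = -D⁻¹(L+U): T[2,3] = -(-2.4)/(-12.6) = -0.1905; T[2,2] = 0.
  T[0,:] = [+0.0000, -0.2979, +0.0638, -0.5106, +0.0638]
  T[1,:] = [-0.2698, +0.0000, -0.1746, -0.0476, +0.4444]
  T[2,:] = [+0.3095, +0.1349, +0.0000, -0.1905, +0.2937]
  T[3,:] = [-0.7222, -0.1667, +0.2778, +0.0000, +0.5556]
  T[4,:] = [-0.5682, +0.2045, +0.0909, +0.0682, +0.0000]
eigenvalue magnitudes: 0.8381, 0.5939, 0.5939, 0.3029, 0.3029.
ρ(T) = max|λ| = 0.8381; 0.8381 < 1, so it converges for any x₀.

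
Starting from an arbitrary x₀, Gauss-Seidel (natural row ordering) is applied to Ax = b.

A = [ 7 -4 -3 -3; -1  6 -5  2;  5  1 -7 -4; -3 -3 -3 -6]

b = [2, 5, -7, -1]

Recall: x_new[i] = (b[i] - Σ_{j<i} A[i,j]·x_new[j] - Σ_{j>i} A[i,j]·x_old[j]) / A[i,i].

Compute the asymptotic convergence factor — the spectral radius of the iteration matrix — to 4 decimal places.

1.2545

Diagonal D = diag(7, 6, -7, -6); L, U strict lower/upper.
GS T = -(D+L)⁻¹U: row 0 first, T[0,3] = -(-3)/(7) = +0.4286; later rows by forward substitution.
  T[0,:] = [+0.0000  +0.5714  +0.4286  +0.4286]
  T[1,:] = [+0.0000  +0.0952  +0.9048  -0.2619]
  T[2,:] = [+0.0000  +0.4218  +0.4354  -0.3027]
  T[3,:] = [+0.0000  -0.5442  -0.8844  +0.0680]
|λ(T)| sorted: 1.2545, 0.3293, 0.3293, 0.0000.
ρ = 1.2545; 1.2545 > 1: divergent.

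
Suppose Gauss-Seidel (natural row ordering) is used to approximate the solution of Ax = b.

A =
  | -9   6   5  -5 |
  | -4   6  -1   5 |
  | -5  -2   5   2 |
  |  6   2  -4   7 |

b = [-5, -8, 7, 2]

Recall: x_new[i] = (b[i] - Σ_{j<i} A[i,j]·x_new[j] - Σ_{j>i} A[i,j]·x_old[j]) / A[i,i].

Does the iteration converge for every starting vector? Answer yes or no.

no

Diagonal D = diag(-9, 6, 5, 7); L, U strict lower/upper.
GS T = -(D+L)⁻¹U: row 0 first, T[0,1] = -(6)/(-9) = +0.6667; later rows by forward substitution.
  T[0,:] = [+0.0000  +0.6667  +0.5556  -0.5556]
  T[1,:] = [+0.0000  +0.4444  +0.5370  -1.2037]
  T[2,:] = [+0.0000  +0.8444  +0.7704  -1.4370]
  T[3,:] = [+0.0000  -0.2159  -0.1894  -0.0011]
|roots of det(T-λI)|: 1.6248, 0.3426, 0.0684, 0.0000.
spectral radius ρ = 1.6248; 1.6248 > 1, so it fails to converge.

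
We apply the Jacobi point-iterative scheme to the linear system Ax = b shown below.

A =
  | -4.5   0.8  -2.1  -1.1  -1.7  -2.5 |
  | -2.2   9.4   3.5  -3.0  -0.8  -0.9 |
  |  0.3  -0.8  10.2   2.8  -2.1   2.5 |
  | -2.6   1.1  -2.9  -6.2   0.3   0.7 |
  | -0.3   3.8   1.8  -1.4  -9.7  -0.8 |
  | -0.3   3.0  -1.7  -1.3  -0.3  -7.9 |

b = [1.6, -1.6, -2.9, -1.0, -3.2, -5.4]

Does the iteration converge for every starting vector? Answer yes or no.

yes

Write A = D+L+U with D = diag(-4.5, 9.4, 10.2, -6.2, -9.7, -7.9).
Jacobi T = -D⁻¹(L+U): T[3,4] = -(0.3)/(-6.2) = +0.0484; T[3,3] = 0.
  T[0,:] = [+0.0000  +0.1778  -0.4667  -0.2444  -0.3778  -0.5556]
  T[1,:] = [+0.2340  +0.0000  -0.3723  +0.3191  +0.0851  +0.0957]
  T[2,:] = [-0.0294  +0.0784  +0.0000  -0.2745  +0.2059  -0.2451]
  T[3,:] = [-0.4194  +0.1774  -0.4677  +0.0000  +0.0484  +0.1129]
  T[4,:] = [-0.0309  +0.3918  +0.1856  -0.1443  +0.0000  -0.0825]
  T[5,:] = [-0.0380  +0.3797  -0.2152  -0.1646  -0.0380  +0.0000]
moduli |λ_i(T)| = 0.8457, 0.5750, 0.4687, 0.4687, 0.3523, 0.1621.
spectral radius ρ = 0.8457; 0.8457 < 1 ⇒ converges.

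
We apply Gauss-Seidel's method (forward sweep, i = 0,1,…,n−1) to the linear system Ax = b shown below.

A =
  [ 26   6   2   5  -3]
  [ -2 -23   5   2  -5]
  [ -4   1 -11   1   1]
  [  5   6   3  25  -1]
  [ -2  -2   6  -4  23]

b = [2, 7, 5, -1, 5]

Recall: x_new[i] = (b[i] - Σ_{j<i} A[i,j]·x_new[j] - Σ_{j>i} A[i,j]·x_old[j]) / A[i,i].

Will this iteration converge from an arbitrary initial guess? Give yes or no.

A = D + L + U where D = diag(26, -23, -11, 25, 23).
T_GS = -(D+L)⁻¹U: row 0 first, T[0,2] = -(2)/(26) = -0.0769; later rows by forward substitution.
  T[0,:] = [+0.0000  -0.2308  -0.0769  -0.1923  +0.1154]
  T[1,:] = [+0.0000  +0.0201  +0.2241  +0.1037  -0.2274]
  T[2,:] = [+0.0000  +0.0857  +0.0483  +0.1703  +0.0283]
  T[3,:] = [+0.0000  +0.0310  -0.0442  -0.0069  +0.0681]
  T[4,:] = [+0.0000  -0.0353  -0.0075  -0.0533  -0.0053]
|eigenvalues of T|: 0.1841, 0.0806, 0.0806, 0.0133, 0.0000.
spectral radius ρ = 0.1841; 0.1841 < 1: convergent.

yes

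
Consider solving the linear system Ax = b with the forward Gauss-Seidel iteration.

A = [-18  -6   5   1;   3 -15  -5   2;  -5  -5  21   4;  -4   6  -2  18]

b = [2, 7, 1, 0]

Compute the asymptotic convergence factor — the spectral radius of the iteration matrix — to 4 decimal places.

0.1978

Write A = D+L+U with D = diag(-18, -15, 21, 18).
T_GS = -(D+L)⁻¹U: row 0 first, T[0,1] = -(-6)/(-18) = -0.3333; later rows by forward substitution.
  T[0,:] = [+0.0000 -0.3333 +0.2778 +0.0556]
  T[1,:] = [+0.0000 -0.0667 -0.2778 +0.1444]
  T[2,:] = [+0.0000 -0.0952 +0.0000 -0.1429]
  T[3,:] = [+0.0000 -0.0624 +0.1543 -0.0517]
|λ(T)| sorted: 0.1978, 0.1542, 0.1542, 0.0000.
ρ(T) = max|λ| = 0.1978; 0.1978 < 1, so it converges for any x₀.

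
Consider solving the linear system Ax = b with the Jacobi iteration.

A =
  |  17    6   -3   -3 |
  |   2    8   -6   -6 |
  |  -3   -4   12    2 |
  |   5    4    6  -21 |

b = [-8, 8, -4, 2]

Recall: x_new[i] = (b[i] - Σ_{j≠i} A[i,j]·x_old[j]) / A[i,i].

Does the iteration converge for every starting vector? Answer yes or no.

A = D + L + U where D = diag(17, 8, 12, -21).
Jacobi T = -D⁻¹(L+U): T[1,2] = -(-6)/(8) = +0.7500; T[1,1] = 0.
  T[0,:] = [+0.0000 -0.3529 +0.1765 +0.1765]
  T[1,:] = [-0.2500 +0.0000 +0.7500 +0.7500]
  T[2,:] = [+0.2500 +0.3333 +0.0000 -0.1667]
  T[3,:] = [+0.2381 +0.1905 +0.2857 +0.0000]
eigenvalue magnitudes: 0.7957, 0.5691, 0.2815, 0.0549.
spectral radius ρ = 0.7957; 0.7957 < 1 ⇒ converges.

yes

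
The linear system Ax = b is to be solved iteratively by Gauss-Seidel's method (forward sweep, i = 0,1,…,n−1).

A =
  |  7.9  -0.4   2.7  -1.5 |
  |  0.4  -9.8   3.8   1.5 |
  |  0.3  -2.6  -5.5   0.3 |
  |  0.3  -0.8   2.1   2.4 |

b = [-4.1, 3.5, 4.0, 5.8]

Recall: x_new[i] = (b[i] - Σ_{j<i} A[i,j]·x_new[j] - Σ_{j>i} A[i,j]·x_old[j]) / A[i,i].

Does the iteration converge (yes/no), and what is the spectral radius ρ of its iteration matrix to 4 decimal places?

yes, ρ = 0.1791

Split A = D + L + U, D = diag(7.9, -9.8, -5.5, 2.4).
Gauss-Seidel: T = -(D+L)⁻¹U, row 0 first, T[0,3] = -(-1.5)/(7.9) = +0.1899; later rows by forward substitution.
  T[0,:] = [+0.0000  +0.0506  -0.3418  +0.1899]
  T[1,:] = [+0.0000  +0.0021  +0.3738  +0.1608]
  T[2,:] = [+0.0000  +0.0018  -0.1954  -0.0111]
  T[3,:] = [+0.0000  -0.0072  +0.3383  +0.0396]
eigenvalue magnitudes: 0.1791, 0.0273, 0.0273, 0.0000.
spectral radius ρ = 0.1791; 0.1791 < 1: convergent.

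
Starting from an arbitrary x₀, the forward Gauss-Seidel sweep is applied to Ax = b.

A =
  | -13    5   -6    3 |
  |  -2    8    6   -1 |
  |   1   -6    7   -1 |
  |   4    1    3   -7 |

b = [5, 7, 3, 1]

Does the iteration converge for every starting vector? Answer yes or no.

yes

Diagonal D = diag(-13, 8, 7, -7); L, U strict lower/upper.
Gauss-Seidel: T = -(D+L)⁻¹U, row 0 first, T[0,3] = -(3)/(-13) = +0.2308; later rows by forward substitution.
  T[0,:] = [+0.0000 +0.3846 -0.4615 +0.2308]
  T[1,:] = [+0.0000 +0.0962 -0.8654 +0.1827]
  T[2,:] = [+0.0000 +0.0275 -0.6758 +0.2665]
  T[3,:] = [+0.0000 +0.2453 -0.6770 +0.2722]
|roots of det(T-λI)|: 0.5178, 0.2133, 0.2133, 0.0000.
ρ(T) = max|λ| = 0.5178; 0.5178 < 1: convergent.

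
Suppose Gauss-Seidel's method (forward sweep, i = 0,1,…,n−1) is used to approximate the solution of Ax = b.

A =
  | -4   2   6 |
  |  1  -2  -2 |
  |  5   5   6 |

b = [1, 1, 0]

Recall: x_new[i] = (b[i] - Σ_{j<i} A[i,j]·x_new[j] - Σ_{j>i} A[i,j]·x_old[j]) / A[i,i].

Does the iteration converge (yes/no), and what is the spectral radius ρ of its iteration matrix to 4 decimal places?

no, ρ = 1.1530

Split A = D + L + U, D = diag(-4, -2, 6).
T_GS = -(D+L)⁻¹U: row 0 first, T[0,1] = -(2)/(-4) = +0.5000; later rows by forward substitution.
  T[0,:] = [+0.0000 +0.5000 +1.5000]
  T[1,:] = [+0.0000 +0.2500 -0.2500]
  T[2,:] = [+0.0000 -0.6250 -1.0417]
eigenvalue magnitudes: 1.1530, 0.3614, 0.0000.
spectral radius ρ = 1.1530; 1.1530 > 1 ⇒ diverges.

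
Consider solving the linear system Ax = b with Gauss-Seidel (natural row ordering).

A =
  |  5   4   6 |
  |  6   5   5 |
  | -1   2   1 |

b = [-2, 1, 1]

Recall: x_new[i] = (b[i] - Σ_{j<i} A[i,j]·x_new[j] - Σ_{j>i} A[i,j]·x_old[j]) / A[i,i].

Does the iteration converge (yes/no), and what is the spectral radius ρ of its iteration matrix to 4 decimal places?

Let D = diag(5, 5, 1); L, U the strict triangles.
T_GS = -(D+L)⁻¹U: row 0 first, T[0,1] = -(4)/(5) = -0.8000; later rows by forward substitution.
  T[0,:] = [+0.0000 -0.8000 -1.2000]
  T[1,:] = [+0.0000 +0.9600 +0.4400]
  T[2,:] = [+0.0000 -2.7200 -2.0800]
|eigenvalues of T|: 1.6153, 0.4953, 0.0000.
ρ(T) = max|λ| = 1.6153; 1.6153 > 1: divergent.

no, ρ = 1.6153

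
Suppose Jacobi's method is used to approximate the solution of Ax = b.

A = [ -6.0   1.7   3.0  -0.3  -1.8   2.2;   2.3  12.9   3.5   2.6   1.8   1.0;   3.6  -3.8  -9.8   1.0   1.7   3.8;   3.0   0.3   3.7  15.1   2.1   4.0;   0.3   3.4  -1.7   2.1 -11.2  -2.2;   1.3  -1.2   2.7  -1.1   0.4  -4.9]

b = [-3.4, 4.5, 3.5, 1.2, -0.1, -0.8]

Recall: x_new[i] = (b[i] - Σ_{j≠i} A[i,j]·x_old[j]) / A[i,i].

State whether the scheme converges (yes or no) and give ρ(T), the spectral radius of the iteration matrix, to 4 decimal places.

yes, ρ = 0.8819

Diagonal D = diag(-6, 12.9, -9.8, 15.1, -11.2, -4.9); L, U strict lower/upper.
Jacobi T = -D⁻¹(L+U): T[0,1] = -(1.7)/(-6) = +0.2833; T[0,0] = 0.
  T[0,:] = [+0.0000, +0.2833, +0.5000, -0.0500, -0.3000, +0.3667]
  T[1,:] = [-0.1783, +0.0000, -0.2713, -0.2016, -0.1395, -0.0775]
  T[2,:] = [+0.3673, -0.3878, +0.0000, +0.1020, +0.1735, +0.3878]
  T[3,:] = [-0.1987, -0.0199, -0.2450, +0.0000, -0.1391, -0.2649]
  T[4,:] = [+0.0268, +0.3036, -0.1518, +0.1875, +0.0000, -0.1964]
  T[5,:] = [+0.2653, -0.2449, +0.5510, -0.2245, +0.0816, +0.0000]
|eigenvalues of T|: 0.8819, 0.5511, 0.3444, 0.3444, 0.3037, 0.1582.
ρ(T) = max|λ| = 0.8819; 0.8819 < 1 ⇒ converges.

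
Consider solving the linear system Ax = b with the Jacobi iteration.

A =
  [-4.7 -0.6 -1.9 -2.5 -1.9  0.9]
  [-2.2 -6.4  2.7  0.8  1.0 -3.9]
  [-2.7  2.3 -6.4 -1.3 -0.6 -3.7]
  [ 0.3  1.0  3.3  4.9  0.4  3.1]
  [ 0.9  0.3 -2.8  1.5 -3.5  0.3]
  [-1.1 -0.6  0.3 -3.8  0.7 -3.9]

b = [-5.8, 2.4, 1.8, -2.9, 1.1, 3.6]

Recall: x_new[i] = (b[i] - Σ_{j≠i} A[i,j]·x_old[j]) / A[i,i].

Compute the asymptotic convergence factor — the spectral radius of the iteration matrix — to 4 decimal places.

1.1869

Diagonal D = diag(-4.7, -6.4, -6.4, 4.9, -3.5, -3.9); L, U strict lower/upper.
T_J = -D⁻¹(L+U): T[0,5] = -(0.9)/(-4.7) = +0.1915; T[0,0] = 0.
  T[0,:] = [+0.0000  -0.1277  -0.4043  -0.5319  -0.4043  +0.1915]
  T[1,:] = [-0.3438  +0.0000  +0.4219  +0.1250  +0.1562  -0.6094]
  T[2,:] = [-0.4219  +0.3594  +0.0000  -0.2031  -0.0938  -0.5781]
  T[3,:] = [-0.0612  -0.2041  -0.6735  +0.0000  -0.0816  -0.6327]
  T[4,:] = [+0.2571  +0.0857  -0.8000  +0.4286  +0.0000  +0.0857]
  T[5,:] = [-0.2821  -0.1538  +0.0769  -0.9744  +0.1795  +0.0000]
|eigenvalues of T|: 1.1869, 0.9441, 0.9441, 0.5334, 0.3476, 0.0879.
ρ = 1.1869; 1.1869 > 1 ⇒ diverges.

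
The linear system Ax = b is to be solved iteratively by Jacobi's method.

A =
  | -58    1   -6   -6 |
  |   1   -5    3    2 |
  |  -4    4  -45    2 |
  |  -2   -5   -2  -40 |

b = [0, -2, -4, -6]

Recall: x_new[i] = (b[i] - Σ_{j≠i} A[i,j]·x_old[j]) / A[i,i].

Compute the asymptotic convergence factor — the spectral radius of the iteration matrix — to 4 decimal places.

Write A = D+L+U with D = diag(-58, -5, -45, -40).
Jacobi T = -D⁻¹(L+U): T[3,1] = -(-5)/(-40) = -0.1250; T[3,3] = 0.
  T[0,:] = [+0.0000 +0.0172 -0.1034 -0.1034]
  T[1,:] = [+0.2000 +0.0000 +0.6000 +0.4000]
  T[2,:] = [-0.0889 +0.0889 +0.0000 +0.0444]
  T[3,:] = [-0.0500 -0.1250 -0.0500 +0.0000]
eigenvalue magnitudes: 0.2109, 0.1709, 0.1709, 0.0162.
ρ = 0.2109; 0.2109 < 1: convergent.

0.2109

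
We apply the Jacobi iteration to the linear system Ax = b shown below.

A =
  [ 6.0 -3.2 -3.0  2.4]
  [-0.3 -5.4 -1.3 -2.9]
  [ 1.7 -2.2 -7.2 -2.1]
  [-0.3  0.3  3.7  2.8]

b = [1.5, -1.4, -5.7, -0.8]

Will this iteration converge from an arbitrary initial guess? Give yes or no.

Let D = diag(6, -5.4, -7.2, 2.8); L, U the strict triangles.
Jacobi T = -D⁻¹(L+U): T[0,1] = -(-3.2)/(6) = +0.5333; T[0,0] = 0.
  T[0,:] = [+0.0000, +0.5333, +0.5000, -0.4000]
  T[1,:] = [-0.0556, +0.0000, -0.2407, -0.5370]
  T[2,:] = [+0.2361, -0.3056, +0.0000, -0.2917]
  T[3,:] = [+0.1071, -0.1071, -1.3214, +0.0000]
eigenvalue magnitudes: 0.9359, 0.7376, 0.4093, 0.4093.
ρ(T) = max|λ| = 0.9359; 0.9359 < 1: convergent.

yes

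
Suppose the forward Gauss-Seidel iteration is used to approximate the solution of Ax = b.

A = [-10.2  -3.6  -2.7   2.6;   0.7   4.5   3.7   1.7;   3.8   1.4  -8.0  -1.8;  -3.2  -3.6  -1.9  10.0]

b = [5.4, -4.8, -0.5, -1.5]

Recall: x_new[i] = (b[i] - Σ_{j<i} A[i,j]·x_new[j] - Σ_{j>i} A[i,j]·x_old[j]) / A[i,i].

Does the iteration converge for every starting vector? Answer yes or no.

yes

Diagonal D = diag(-10.2, 4.5, -8, 10); L, U strict lower/upper.
GS T = -(D+L)⁻¹U: row 0 first, T[0,3] = -(2.6)/(-10.2) = +0.2549; later rows by forward substitution.
  T[0,:] = [+0.0000  -0.3529  -0.2647  +0.2549]
  T[1,:] = [+0.0000  +0.0549  -0.7810  -0.4174]
  T[2,:] = [+0.0000  -0.1580  -0.2624  -0.1770]
  T[3,:] = [+0.0000  -0.1232  -0.4157  -0.1023]
eigenvalue magnitudes: 0.6985, 0.2830, 0.1057, 0.0000.
ρ = 0.6985; 0.6985 < 1, so it converges for any x₀.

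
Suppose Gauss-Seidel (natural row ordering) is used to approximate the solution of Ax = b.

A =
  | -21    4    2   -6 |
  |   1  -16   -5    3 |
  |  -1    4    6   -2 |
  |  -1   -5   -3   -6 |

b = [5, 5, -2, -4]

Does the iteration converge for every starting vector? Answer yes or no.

yes

Split A = D + L + U, D = diag(-21, -16, 6, -6).
Gauss-Seidel: T = -(D+L)⁻¹U, row 0 first, T[0,3] = -(-6)/(-21) = -0.2857; later rows by forward substitution.
  T[0,:] = [+0.0000, +0.1905, +0.0952, -0.2857]
  T[1,:] = [+0.0000, +0.0119, -0.3065, +0.1696]
  T[2,:] = [+0.0000, +0.0238, +0.2202, +0.1726]
  T[3,:] = [+0.0000, -0.0536, +0.1295, -0.1801]
moduli |λ_i(T)| = 0.2673, 0.1112, 0.1112, 0.0000.
ρ(T) = max|λ| = 0.2673; 0.2673 < 1, so it converges for any x₀.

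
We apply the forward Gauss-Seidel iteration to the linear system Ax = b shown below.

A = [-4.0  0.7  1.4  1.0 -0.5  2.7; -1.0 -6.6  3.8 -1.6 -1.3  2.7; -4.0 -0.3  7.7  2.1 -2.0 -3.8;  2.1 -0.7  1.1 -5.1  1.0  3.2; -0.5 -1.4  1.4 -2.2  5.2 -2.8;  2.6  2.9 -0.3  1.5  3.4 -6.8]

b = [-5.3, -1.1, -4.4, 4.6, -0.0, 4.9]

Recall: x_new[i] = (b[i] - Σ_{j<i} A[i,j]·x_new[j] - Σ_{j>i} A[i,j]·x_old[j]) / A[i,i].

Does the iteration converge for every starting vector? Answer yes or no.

no

Split A = D + L + U, D = diag(-4, -6.6, 7.7, -5.1, 5.2, -6.8).
Gauss-Seidel: T = -(D+L)⁻¹U, row 0 first, T[0,4] = -(-0.5)/(-4) = -0.1250; later rows by forward substitution.
  T[0,:] = [+0.0000  +0.1750  +0.3500  +0.2500  -0.1250  +0.6750]
  T[1,:] = [+0.0000  -0.0265  +0.5227  -0.2803  -0.1780  +0.3068]
  T[2,:] = [+0.0000  +0.0899  +0.2022  -0.1538  +0.1879  +0.8561]
  T[3,:] = [+0.0000  +0.0951  +0.1160  +0.1082  +0.2096  +1.0479]
  T[4,:] = [+0.0000  +0.0257  +0.1690  +0.0358  -0.0219  +0.8988]
  T[5,:] = [+0.0000  +0.0855  +0.4579  +0.0246  -0.0967  +1.0317]
eigenvalue magnitudes: 1.3424, 0.2942, 0.1494, 0.1494, 0.1259, 0.0000.
spectral radius ρ = 1.3424; 1.3424 > 1: divergent.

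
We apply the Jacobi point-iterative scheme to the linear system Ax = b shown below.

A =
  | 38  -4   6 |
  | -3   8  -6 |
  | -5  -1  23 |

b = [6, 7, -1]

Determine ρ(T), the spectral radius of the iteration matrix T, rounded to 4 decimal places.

0.2952

Let D = diag(38, 8, 23); L, U the strict triangles.
Jacobi: T = -D⁻¹(L+U), T[1,0] = -(-3)/(8) = +0.3750; T[1,1] = 0.
  T[0,:] = [+0.0000  +0.1053  -0.1579]
  T[1,:] = [+0.3750  +0.0000  +0.7500]
  T[2,:] = [+0.2174  +0.0435  +0.0000]
|λ(T)| sorted: 0.2952, 0.2223, 0.2223.
ρ(T) = max|λ| = 0.2952; 0.2952 < 1 ⇒ converges.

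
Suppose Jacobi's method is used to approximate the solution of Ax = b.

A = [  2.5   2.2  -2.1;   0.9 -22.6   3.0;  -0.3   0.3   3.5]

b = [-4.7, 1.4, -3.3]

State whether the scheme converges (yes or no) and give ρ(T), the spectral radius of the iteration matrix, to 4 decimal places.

A = D + L + U where D = diag(2.5, -22.6, 3.5).
T_J = -D⁻¹(L+U): T[2,0] = -(-0.3)/(3.5) = +0.0857; T[2,2] = 0.
  T[0,:] = [+0.0000, -0.8800, +0.8400]
  T[1,:] = [+0.0398, +0.0000, +0.1327]
  T[2,:] = [+0.0857, -0.0857, +0.0000]
|roots of det(T-λI)|: 0.2705, 0.2182, 0.2182.
ρ = 0.2705; 0.2705 < 1 ⇒ converges.

yes, ρ = 0.2705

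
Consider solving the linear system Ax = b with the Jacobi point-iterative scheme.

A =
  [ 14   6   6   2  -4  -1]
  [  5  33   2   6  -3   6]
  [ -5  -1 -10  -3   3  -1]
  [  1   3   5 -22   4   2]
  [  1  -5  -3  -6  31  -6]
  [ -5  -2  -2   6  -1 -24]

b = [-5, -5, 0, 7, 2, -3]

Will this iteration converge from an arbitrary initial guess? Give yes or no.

Write A = D+L+U with D = diag(14, 33, -10, -22, 31, -24).
T_J = -D⁻¹(L+U): T[4,0] = -(1)/(31) = -0.0323; T[4,4] = 0.
  T[0,:] = [+0.0000 -0.4286 -0.4286 -0.1429 +0.2857 +0.0714]
  T[1,:] = [-0.1515 +0.0000 -0.0606 -0.1818 +0.0909 -0.1818]
  T[2,:] = [-0.5000 -0.1000 +0.0000 -0.3000 +0.3000 -0.1000]
  T[3,:] = [+0.0455 +0.1364 +0.2273 +0.0000 +0.1818 +0.0909]
  T[4,:] = [-0.0323 +0.1613 +0.0968 +0.1935 +0.0000 +0.1935]
  T[5,:] = [-0.2083 -0.0833 -0.0833 +0.2500 -0.0417 +0.0000]
|eigenvalues of T|: 0.5664, 0.4259, 0.4259, 0.2503, 0.2503, 0.0915.
ρ(T) = max|λ| = 0.5664; 0.5664 < 1 ⇒ converges.

yes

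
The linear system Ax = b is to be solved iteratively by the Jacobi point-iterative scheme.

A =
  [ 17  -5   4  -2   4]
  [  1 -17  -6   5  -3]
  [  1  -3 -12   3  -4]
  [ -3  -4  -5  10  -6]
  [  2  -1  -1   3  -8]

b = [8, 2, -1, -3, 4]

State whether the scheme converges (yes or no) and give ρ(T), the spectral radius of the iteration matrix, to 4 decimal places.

yes, ρ = 0.9276

A = D + L + U where D = diag(17, -17, -12, 10, -8).
Jacobi T = -D⁻¹(L+U): T[1,2] = -(-6)/(-17) = -0.3529; T[1,1] = 0.
  T[0,:] = [+0.0000, +0.2941, -0.2353, +0.1176, -0.2353]
  T[1,:] = [+0.0588, +0.0000, -0.3529, +0.2941, -0.1765]
  T[2,:] = [+0.0833, -0.2500, +0.0000, +0.2500, -0.3333]
  T[3,:] = [+0.3000, +0.4000, +0.5000, +0.0000, +0.6000]
  T[4,:] = [+0.2500, -0.1250, -0.1250, +0.3750, +0.0000]
|λ(T)| sorted: 0.9276, 0.5641, 0.1940, 0.1940, 0.0864.
ρ(T) = max|λ| = 0.9276; 0.9276 < 1 ⇒ converges.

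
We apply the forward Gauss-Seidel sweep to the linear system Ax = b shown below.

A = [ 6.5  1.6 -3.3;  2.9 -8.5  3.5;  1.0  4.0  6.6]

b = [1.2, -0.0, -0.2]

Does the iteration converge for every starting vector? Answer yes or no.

yes

A = D + L + U where D = diag(6.5, -8.5, 6.6).
T_GS = -(D+L)⁻¹U: row 0 first, T[0,2] = -(-3.3)/(6.5) = +0.5077; later rows by forward substitution.
  T[0,:] = [+0.0000, -0.2462, +0.5077]
  T[1,:] = [+0.0000, -0.0840, +0.5850]
  T[2,:] = [+0.0000, +0.0882, -0.4315]
|roots of det(T-λI)|: 0.5437, 0.0282, 0.0000.
spectral radius ρ = 0.5437; 0.5437 < 1 ⇒ converges.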